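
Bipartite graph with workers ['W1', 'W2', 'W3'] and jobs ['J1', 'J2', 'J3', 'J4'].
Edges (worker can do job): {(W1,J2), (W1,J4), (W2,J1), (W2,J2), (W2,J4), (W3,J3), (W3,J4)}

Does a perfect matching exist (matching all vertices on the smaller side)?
Yes, perfect matching exists (size 3)

Perfect matching: {(W1,J2), (W2,J1), (W3,J4)}
All 3 vertices on the smaller side are matched.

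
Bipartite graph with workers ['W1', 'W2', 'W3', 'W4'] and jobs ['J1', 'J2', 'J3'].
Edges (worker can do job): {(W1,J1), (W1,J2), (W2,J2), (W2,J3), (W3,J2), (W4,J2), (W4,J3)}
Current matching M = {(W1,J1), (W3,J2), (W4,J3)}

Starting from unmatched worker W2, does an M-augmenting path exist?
No augmenting path from W2

Alternating search from W2 reaches jobs: {J2, J3}.
Every reachable job is already matched in M, and following those matched edges back to workers exposes no further unvisited jobs.
No M-augmenting path from W2 exists.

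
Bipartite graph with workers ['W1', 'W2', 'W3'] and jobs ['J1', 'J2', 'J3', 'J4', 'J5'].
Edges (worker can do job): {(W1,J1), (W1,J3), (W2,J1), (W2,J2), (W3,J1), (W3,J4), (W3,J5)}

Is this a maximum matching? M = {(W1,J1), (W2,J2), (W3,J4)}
Yes, size 3 is maximum

Proposed matching has size 3.
Maximum matching size for this graph: 3.

This is a maximum matching.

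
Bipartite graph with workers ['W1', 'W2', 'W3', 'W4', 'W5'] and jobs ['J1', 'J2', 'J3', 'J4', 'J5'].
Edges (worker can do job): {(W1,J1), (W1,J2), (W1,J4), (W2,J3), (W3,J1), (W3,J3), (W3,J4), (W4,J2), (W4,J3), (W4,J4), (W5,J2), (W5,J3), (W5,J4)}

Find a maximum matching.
Matching: {(W1,J1), (W3,J3), (W4,J2), (W5,J4)}

Maximum matching (size 4):
  W1 → J1
  W3 → J3
  W4 → J2
  W5 → J4

Each worker is assigned to at most one job, and each job to at most one worker.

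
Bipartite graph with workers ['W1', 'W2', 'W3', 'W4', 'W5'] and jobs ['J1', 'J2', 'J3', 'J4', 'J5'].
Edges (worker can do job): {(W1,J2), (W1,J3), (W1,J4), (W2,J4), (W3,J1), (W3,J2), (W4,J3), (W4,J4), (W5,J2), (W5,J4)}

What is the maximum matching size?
Maximum matching size = 4

Maximum matching: {(W1,J2), (W3,J1), (W4,J3), (W5,J4)}
Size: 4

This assigns 4 workers to 4 distinct jobs.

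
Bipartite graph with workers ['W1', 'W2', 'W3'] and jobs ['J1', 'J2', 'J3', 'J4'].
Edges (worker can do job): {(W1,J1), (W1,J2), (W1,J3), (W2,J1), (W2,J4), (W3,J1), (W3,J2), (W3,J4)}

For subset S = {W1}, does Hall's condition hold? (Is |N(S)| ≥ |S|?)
Yes: |N(S)| = 3, |S| = 1

Subset S = {W1}
Neighbors N(S) = {J1, J2, J3}

|N(S)| = 3, |S| = 1
Hall's condition: |N(S)| ≥ |S| is satisfied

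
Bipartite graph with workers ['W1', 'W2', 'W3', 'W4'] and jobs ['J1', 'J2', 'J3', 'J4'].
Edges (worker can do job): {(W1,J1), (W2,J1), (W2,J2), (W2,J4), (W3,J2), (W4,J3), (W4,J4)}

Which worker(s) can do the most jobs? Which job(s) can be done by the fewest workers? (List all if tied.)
Most versatile: W2 (3 jobs); Least covered: J3 (1 workers)

Worker degrees (jobs they can do): W1:1, W2:3, W3:1, W4:2
Job degrees (workers who can do it): J1:2, J2:2, J3:1, J4:2

Maximum worker degree is 3, achieved by: W2
Minimum job degree is 1, achieved by: J3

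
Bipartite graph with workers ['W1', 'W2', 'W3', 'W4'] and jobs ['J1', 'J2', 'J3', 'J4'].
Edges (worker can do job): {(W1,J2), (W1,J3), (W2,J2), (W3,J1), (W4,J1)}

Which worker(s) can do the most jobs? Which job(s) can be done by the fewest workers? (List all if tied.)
Most versatile: W1 (2 jobs); Least covered: J4 (0 workers)

Worker degrees (jobs they can do): W1:2, W2:1, W3:1, W4:1
Job degrees (workers who can do it): J1:2, J2:2, J3:1, J4:0

Maximum worker degree is 2, achieved by: W1
Minimum job degree is 0, achieved by: J4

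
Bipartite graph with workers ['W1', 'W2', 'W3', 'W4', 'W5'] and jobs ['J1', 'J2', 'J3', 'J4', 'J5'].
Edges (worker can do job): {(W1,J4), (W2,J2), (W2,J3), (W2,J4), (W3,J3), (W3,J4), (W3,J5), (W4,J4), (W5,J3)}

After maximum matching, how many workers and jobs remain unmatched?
Unmatched: 1 workers, 1 jobs

Maximum matching size: 4
Workers: 5 total, 4 matched, 1 unmatched
Jobs: 5 total, 4 matched, 1 unmatched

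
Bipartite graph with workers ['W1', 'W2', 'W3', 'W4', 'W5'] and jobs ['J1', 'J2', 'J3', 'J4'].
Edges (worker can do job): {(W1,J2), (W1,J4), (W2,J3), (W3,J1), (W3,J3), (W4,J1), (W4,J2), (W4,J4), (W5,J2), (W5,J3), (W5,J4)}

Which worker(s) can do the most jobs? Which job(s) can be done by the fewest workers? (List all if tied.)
Most versatile: W4, W5 (3 jobs); Least covered: J1 (2 workers)

Worker degrees (jobs they can do): W1:2, W2:1, W3:2, W4:3, W5:3
Job degrees (workers who can do it): J1:2, J2:3, J3:3, J4:3

Maximum worker degree is 3, achieved by: W4, W5
Minimum job degree is 2, achieved by: J1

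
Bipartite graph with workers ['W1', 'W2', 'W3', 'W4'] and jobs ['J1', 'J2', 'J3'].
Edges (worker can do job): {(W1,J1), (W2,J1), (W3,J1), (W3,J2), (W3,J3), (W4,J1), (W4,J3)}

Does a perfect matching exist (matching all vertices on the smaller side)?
Yes, perfect matching exists (size 3)

Perfect matching: {(W1,J1), (W3,J2), (W4,J3)}
All 3 vertices on the smaller side are matched.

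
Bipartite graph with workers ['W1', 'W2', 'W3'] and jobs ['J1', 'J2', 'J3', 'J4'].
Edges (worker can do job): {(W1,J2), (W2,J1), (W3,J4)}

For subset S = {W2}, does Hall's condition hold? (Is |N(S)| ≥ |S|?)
Yes: |N(S)| = 1, |S| = 1

Subset S = {W2}
Neighbors N(S) = {J1}

|N(S)| = 1, |S| = 1
Hall's condition: |N(S)| ≥ |S| is satisfied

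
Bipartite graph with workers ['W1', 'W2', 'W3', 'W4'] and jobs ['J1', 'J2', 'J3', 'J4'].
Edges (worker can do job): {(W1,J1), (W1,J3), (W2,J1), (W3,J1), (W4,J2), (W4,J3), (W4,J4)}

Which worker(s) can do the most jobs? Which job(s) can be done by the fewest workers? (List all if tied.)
Most versatile: W4 (3 jobs); Least covered: J2, J4 (1 workers)

Worker degrees (jobs they can do): W1:2, W2:1, W3:1, W4:3
Job degrees (workers who can do it): J1:3, J2:1, J3:2, J4:1

Maximum worker degree is 3, achieved by: W4
Minimum job degree is 1, achieved by: J2, J4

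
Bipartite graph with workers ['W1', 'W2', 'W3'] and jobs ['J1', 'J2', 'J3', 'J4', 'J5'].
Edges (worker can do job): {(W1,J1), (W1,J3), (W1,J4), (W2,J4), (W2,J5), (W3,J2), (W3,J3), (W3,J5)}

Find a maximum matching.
Matching: {(W1,J1), (W2,J4), (W3,J2)}

Maximum matching (size 3):
  W1 → J1
  W2 → J4
  W3 → J2

Each worker is assigned to at most one job, and each job to at most one worker.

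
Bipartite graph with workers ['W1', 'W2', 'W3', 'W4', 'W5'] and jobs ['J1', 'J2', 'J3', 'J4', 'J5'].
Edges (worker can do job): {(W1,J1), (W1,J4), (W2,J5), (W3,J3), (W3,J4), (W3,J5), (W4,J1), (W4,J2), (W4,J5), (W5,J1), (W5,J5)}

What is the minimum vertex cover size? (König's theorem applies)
Minimum vertex cover size = 5

By König's theorem: in bipartite graphs,
min vertex cover = max matching = 5

Maximum matching has size 5, so minimum vertex cover also has size 5.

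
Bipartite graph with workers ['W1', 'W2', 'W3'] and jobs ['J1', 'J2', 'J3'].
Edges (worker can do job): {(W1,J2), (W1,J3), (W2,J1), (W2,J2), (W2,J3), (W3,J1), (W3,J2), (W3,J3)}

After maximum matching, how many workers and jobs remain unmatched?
Unmatched: 0 workers, 0 jobs

Maximum matching size: 3
Workers: 3 total, 3 matched, 0 unmatched
Jobs: 3 total, 3 matched, 0 unmatched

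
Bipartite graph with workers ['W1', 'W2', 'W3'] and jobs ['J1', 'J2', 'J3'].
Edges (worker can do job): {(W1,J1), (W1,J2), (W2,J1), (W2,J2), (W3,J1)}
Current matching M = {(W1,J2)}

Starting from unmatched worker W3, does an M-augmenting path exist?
Yes: W3 → J1

An M-augmenting path alternates non-matching / matching edges, starting and ending at unmatched vertices.
Path: W3 → J1
(J1 is unmatched in M, so the path is augmenting.)
Flipping edges along this path would increase |M| from 1 to 2.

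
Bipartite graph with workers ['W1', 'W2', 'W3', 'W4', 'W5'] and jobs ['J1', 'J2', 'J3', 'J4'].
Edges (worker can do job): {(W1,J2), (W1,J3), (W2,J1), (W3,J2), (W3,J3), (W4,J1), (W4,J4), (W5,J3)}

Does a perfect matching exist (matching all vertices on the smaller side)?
Yes, perfect matching exists (size 4)

Perfect matching: {(W2,J1), (W3,J2), (W4,J4), (W5,J3)}
All 4 vertices on the smaller side are matched.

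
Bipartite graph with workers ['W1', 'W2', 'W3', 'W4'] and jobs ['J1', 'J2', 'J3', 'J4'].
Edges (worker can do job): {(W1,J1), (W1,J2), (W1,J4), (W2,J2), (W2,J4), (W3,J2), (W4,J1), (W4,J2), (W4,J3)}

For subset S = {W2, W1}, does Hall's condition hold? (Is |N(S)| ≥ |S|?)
Yes: |N(S)| = 3, |S| = 2

Subset S = {W2, W1}
Neighbors N(S) = {J1, J2, J4}

|N(S)| = 3, |S| = 2
Hall's condition: |N(S)| ≥ |S| is satisfied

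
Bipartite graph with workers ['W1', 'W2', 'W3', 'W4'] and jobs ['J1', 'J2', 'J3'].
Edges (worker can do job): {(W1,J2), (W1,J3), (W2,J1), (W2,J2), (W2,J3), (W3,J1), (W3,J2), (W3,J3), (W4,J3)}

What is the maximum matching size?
Maximum matching size = 3

Maximum matching: {(W2,J1), (W3,J2), (W4,J3)}
Size: 3

This assigns 3 workers to 3 distinct jobs.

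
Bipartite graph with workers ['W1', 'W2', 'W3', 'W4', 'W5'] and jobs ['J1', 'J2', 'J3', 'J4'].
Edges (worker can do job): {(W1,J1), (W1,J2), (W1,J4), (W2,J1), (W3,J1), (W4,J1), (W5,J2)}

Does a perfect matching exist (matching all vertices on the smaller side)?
No, maximum matching has size 3 < 4

Maximum matching has size 3, need 4 for perfect matching.
Unmatched workers: ['W4', 'W2']
Unmatched jobs: ['J3']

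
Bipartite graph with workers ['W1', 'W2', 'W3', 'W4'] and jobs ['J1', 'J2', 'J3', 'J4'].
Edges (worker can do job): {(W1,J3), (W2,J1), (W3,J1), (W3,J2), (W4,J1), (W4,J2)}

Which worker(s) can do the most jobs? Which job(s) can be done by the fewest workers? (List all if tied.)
Most versatile: W3, W4 (2 jobs); Least covered: J4 (0 workers)

Worker degrees (jobs they can do): W1:1, W2:1, W3:2, W4:2
Job degrees (workers who can do it): J1:3, J2:2, J3:1, J4:0

Maximum worker degree is 2, achieved by: W3, W4
Minimum job degree is 0, achieved by: J4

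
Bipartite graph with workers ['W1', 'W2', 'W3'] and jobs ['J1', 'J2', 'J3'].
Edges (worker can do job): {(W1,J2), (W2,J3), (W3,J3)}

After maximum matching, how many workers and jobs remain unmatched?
Unmatched: 1 workers, 1 jobs

Maximum matching size: 2
Workers: 3 total, 2 matched, 1 unmatched
Jobs: 3 total, 2 matched, 1 unmatched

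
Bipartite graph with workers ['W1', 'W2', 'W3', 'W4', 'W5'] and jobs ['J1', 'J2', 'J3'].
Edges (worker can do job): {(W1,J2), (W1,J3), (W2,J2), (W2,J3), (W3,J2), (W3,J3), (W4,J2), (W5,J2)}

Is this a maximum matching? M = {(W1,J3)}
No, size 1 is not maximum

Proposed matching has size 1.
Maximum matching size for this graph: 2.

This is NOT maximum - can be improved to size 2.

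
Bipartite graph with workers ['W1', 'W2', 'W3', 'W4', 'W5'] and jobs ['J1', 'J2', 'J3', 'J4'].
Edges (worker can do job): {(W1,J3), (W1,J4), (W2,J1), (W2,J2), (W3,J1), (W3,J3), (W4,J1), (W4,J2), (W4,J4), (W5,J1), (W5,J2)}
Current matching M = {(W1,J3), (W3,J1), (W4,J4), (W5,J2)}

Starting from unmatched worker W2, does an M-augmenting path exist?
No augmenting path from W2

Alternating search from W2 reaches jobs: {J1, J2, J3, J4}.
Every reachable job is already matched in M, and following those matched edges back to workers exposes no further unvisited jobs.
No M-augmenting path from W2 exists.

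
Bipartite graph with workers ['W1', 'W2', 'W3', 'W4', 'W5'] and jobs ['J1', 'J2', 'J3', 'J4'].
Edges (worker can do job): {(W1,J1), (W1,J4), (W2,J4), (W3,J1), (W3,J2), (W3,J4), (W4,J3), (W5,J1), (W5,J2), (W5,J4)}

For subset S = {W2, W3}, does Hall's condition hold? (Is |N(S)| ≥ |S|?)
Yes: |N(S)| = 3, |S| = 2

Subset S = {W2, W3}
Neighbors N(S) = {J1, J2, J4}

|N(S)| = 3, |S| = 2
Hall's condition: |N(S)| ≥ |S| is satisfied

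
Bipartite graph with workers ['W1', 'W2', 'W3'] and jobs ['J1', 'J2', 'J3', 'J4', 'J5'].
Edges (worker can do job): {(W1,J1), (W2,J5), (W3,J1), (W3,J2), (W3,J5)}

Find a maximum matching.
Matching: {(W1,J1), (W2,J5), (W3,J2)}

Maximum matching (size 3):
  W1 → J1
  W2 → J5
  W3 → J2

Each worker is assigned to at most one job, and each job to at most one worker.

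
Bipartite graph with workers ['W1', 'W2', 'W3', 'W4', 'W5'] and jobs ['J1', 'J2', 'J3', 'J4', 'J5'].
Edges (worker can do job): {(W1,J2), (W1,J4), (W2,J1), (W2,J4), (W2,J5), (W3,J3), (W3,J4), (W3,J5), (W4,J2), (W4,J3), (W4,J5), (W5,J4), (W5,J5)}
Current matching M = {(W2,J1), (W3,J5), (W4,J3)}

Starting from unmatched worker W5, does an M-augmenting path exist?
Yes: W5 → J5 → W3 → J4

An M-augmenting path alternates non-matching / matching edges, starting and ending at unmatched vertices.
Path: W5 → J5 → W3 → J4
(J4 is unmatched in M, so the path is augmenting.)
Flipping edges along this path would increase |M| from 3 to 4.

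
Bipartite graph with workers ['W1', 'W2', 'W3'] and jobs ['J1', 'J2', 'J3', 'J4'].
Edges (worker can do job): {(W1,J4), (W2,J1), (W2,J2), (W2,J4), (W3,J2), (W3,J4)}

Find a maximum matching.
Matching: {(W1,J4), (W2,J1), (W3,J2)}

Maximum matching (size 3):
  W1 → J4
  W2 → J1
  W3 → J2

Each worker is assigned to at most one job, and each job to at most one worker.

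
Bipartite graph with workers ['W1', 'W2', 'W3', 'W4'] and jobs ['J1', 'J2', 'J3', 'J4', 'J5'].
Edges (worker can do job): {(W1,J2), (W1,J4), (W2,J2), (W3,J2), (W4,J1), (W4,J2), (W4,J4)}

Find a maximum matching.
Matching: {(W1,J4), (W3,J2), (W4,J1)}

Maximum matching (size 3):
  W1 → J4
  W3 → J2
  W4 → J1

Each worker is assigned to at most one job, and each job to at most one worker.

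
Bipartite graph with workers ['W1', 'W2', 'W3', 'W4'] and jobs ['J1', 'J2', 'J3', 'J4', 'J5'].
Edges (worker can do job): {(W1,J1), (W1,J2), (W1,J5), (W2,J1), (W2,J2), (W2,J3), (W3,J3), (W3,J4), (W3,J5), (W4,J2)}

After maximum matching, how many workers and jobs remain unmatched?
Unmatched: 0 workers, 1 jobs

Maximum matching size: 4
Workers: 4 total, 4 matched, 0 unmatched
Jobs: 5 total, 4 matched, 1 unmatched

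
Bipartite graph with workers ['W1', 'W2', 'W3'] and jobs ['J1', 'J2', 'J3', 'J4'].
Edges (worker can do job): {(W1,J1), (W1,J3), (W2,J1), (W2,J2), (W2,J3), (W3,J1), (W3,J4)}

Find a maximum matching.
Matching: {(W1,J3), (W2,J1), (W3,J4)}

Maximum matching (size 3):
  W1 → J3
  W2 → J1
  W3 → J4

Each worker is assigned to at most one job, and each job to at most one worker.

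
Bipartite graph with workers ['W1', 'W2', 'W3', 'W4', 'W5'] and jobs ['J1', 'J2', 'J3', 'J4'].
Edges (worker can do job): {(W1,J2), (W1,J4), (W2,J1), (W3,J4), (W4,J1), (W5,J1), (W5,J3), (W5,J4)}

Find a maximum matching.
Matching: {(W1,J2), (W3,J4), (W4,J1), (W5,J3)}

Maximum matching (size 4):
  W1 → J2
  W3 → J4
  W4 → J1
  W5 → J3

Each worker is assigned to at most one job, and each job to at most one worker.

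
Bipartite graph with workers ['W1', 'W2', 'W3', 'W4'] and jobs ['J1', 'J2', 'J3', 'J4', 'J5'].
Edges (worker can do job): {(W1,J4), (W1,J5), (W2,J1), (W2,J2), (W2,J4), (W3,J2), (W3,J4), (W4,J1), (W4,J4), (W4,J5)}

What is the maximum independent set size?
Maximum independent set = 5

By König's theorem:
- Min vertex cover = Max matching = 4
- Max independent set = Total vertices - Min vertex cover
- Max independent set = 9 - 4 = 5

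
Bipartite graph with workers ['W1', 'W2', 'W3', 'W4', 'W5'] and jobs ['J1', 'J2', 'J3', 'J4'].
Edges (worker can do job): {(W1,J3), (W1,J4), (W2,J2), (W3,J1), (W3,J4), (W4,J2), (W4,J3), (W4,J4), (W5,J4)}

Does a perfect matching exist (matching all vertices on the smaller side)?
Yes, perfect matching exists (size 4)

Perfect matching: {(W1,J3), (W3,J1), (W4,J2), (W5,J4)}
All 4 vertices on the smaller side are matched.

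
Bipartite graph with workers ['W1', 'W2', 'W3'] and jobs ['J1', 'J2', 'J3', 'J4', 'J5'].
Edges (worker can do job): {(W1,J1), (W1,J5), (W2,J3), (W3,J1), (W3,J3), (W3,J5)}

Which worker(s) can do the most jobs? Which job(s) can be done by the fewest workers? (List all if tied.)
Most versatile: W3 (3 jobs); Least covered: J2, J4 (0 workers)

Worker degrees (jobs they can do): W1:2, W2:1, W3:3
Job degrees (workers who can do it): J1:2, J2:0, J3:2, J4:0, J5:2

Maximum worker degree is 3, achieved by: W3
Minimum job degree is 0, achieved by: J2, J4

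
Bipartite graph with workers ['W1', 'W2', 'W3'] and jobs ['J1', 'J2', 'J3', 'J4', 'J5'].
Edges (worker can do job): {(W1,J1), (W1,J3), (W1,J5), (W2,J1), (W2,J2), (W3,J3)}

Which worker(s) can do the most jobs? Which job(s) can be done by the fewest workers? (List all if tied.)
Most versatile: W1 (3 jobs); Least covered: J4 (0 workers)

Worker degrees (jobs they can do): W1:3, W2:2, W3:1
Job degrees (workers who can do it): J1:2, J2:1, J3:2, J4:0, J5:1

Maximum worker degree is 3, achieved by: W1
Minimum job degree is 0, achieved by: J4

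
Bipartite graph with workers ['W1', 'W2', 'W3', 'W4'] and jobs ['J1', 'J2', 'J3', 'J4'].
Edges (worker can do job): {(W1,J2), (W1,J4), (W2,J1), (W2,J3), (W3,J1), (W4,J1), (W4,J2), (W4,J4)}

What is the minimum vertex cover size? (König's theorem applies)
Minimum vertex cover size = 4

By König's theorem: in bipartite graphs,
min vertex cover = max matching = 4

Maximum matching has size 4, so minimum vertex cover also has size 4.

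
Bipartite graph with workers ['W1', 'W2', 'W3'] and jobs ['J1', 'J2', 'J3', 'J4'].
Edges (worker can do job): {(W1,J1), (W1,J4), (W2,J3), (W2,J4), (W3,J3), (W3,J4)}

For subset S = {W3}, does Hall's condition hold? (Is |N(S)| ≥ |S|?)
Yes: |N(S)| = 2, |S| = 1

Subset S = {W3}
Neighbors N(S) = {J3, J4}

|N(S)| = 2, |S| = 1
Hall's condition: |N(S)| ≥ |S| is satisfied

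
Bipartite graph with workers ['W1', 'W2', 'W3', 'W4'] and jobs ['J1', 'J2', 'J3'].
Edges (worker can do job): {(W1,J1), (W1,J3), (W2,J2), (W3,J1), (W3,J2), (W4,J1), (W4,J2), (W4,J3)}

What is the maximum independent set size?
Maximum independent set = 4

By König's theorem:
- Min vertex cover = Max matching = 3
- Max independent set = Total vertices - Min vertex cover
- Max independent set = 7 - 3 = 4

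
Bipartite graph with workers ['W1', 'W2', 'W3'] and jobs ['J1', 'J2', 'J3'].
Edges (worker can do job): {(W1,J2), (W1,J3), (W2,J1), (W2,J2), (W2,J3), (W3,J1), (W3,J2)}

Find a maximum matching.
Matching: {(W1,J3), (W2,J1), (W3,J2)}

Maximum matching (size 3):
  W1 → J3
  W2 → J1
  W3 → J2

Each worker is assigned to at most one job, and each job to at most one worker.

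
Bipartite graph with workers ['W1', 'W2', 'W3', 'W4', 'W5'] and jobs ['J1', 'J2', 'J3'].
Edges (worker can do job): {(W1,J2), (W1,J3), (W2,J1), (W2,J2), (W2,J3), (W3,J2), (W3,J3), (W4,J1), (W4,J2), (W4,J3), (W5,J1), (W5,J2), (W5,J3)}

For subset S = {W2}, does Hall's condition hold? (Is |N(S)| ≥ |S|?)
Yes: |N(S)| = 3, |S| = 1

Subset S = {W2}
Neighbors N(S) = {J1, J2, J3}

|N(S)| = 3, |S| = 1
Hall's condition: |N(S)| ≥ |S| is satisfied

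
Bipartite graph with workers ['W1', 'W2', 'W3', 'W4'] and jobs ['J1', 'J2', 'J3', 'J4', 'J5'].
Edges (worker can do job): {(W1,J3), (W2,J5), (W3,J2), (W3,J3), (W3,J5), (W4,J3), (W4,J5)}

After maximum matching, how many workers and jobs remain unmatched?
Unmatched: 1 workers, 2 jobs

Maximum matching size: 3
Workers: 4 total, 3 matched, 1 unmatched
Jobs: 5 total, 3 matched, 2 unmatched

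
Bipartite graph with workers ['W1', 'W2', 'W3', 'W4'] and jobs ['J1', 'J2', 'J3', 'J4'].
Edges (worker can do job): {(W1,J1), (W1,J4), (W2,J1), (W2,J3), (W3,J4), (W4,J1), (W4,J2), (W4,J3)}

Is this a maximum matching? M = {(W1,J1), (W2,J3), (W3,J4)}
No, size 3 is not maximum

Proposed matching has size 3.
Maximum matching size for this graph: 4.

This is NOT maximum - can be improved to size 4.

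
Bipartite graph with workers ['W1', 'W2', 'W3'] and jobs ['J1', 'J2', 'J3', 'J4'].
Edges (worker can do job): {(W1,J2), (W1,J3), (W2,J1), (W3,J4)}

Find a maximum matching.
Matching: {(W1,J2), (W2,J1), (W3,J4)}

Maximum matching (size 3):
  W1 → J2
  W2 → J1
  W3 → J4

Each worker is assigned to at most one job, and each job to at most one worker.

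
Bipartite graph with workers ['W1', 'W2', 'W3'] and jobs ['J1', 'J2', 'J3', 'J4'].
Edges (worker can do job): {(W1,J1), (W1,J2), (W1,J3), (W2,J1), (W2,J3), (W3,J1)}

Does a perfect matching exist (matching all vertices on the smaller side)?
Yes, perfect matching exists (size 3)

Perfect matching: {(W1,J2), (W2,J3), (W3,J1)}
All 3 vertices on the smaller side are matched.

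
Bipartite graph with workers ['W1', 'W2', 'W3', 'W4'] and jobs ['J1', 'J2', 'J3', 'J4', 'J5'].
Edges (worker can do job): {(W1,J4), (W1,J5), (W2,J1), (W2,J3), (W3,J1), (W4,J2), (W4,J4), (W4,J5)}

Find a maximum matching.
Matching: {(W1,J4), (W2,J3), (W3,J1), (W4,J5)}

Maximum matching (size 4):
  W1 → J4
  W2 → J3
  W3 → J1
  W4 → J5

Each worker is assigned to at most one job, and each job to at most one worker.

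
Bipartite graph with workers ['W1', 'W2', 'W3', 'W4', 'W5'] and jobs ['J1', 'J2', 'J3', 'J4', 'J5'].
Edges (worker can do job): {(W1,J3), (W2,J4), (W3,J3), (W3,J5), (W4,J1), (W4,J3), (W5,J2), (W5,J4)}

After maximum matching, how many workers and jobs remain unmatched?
Unmatched: 0 workers, 0 jobs

Maximum matching size: 5
Workers: 5 total, 5 matched, 0 unmatched
Jobs: 5 total, 5 matched, 0 unmatched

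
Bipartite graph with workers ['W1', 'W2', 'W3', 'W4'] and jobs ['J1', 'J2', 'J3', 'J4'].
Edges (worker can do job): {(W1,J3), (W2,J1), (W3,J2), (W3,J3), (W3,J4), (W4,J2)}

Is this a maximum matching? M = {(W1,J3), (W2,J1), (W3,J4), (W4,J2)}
Yes, size 4 is maximum

Proposed matching has size 4.
Maximum matching size for this graph: 4.

This is a maximum matching.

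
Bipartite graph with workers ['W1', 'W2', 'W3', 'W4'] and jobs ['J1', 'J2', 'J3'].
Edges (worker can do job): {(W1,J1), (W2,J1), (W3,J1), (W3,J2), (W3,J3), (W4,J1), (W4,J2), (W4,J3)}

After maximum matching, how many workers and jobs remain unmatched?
Unmatched: 1 workers, 0 jobs

Maximum matching size: 3
Workers: 4 total, 3 matched, 1 unmatched
Jobs: 3 total, 3 matched, 0 unmatched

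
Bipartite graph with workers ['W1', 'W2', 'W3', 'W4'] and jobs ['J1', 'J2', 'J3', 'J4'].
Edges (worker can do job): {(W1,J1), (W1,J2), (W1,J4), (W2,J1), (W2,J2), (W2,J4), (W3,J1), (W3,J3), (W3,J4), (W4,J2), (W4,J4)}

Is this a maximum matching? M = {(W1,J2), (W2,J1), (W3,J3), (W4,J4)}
Yes, size 4 is maximum

Proposed matching has size 4.
Maximum matching size for this graph: 4.

This is a maximum matching.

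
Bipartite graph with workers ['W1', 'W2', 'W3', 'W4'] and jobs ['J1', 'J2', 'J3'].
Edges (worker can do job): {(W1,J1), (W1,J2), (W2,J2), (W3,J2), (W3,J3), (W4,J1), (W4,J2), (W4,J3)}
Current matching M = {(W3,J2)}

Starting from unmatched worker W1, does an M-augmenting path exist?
Yes: W1 → J1

An M-augmenting path alternates non-matching / matching edges, starting and ending at unmatched vertices.
Path: W1 → J1
(J1 is unmatched in M, so the path is augmenting.)
Flipping edges along this path would increase |M| from 1 to 2.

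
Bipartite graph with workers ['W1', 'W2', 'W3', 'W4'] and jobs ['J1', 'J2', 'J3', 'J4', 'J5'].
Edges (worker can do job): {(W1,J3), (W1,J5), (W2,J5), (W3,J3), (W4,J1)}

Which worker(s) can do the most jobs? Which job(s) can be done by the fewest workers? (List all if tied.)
Most versatile: W1 (2 jobs); Least covered: J2, J4 (0 workers)

Worker degrees (jobs they can do): W1:2, W2:1, W3:1, W4:1
Job degrees (workers who can do it): J1:1, J2:0, J3:2, J4:0, J5:2

Maximum worker degree is 2, achieved by: W1
Minimum job degree is 0, achieved by: J2, J4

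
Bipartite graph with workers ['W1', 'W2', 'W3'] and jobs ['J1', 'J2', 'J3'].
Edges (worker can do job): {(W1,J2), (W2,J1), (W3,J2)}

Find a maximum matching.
Matching: {(W2,J1), (W3,J2)}

Maximum matching (size 2):
  W2 → J1
  W3 → J2

Each worker is assigned to at most one job, and each job to at most one worker.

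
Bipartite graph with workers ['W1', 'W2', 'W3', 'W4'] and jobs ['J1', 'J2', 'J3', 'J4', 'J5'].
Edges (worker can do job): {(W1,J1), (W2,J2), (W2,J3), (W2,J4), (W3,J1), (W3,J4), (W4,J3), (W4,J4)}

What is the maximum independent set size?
Maximum independent set = 5

By König's theorem:
- Min vertex cover = Max matching = 4
- Max independent set = Total vertices - Min vertex cover
- Max independent set = 9 - 4 = 5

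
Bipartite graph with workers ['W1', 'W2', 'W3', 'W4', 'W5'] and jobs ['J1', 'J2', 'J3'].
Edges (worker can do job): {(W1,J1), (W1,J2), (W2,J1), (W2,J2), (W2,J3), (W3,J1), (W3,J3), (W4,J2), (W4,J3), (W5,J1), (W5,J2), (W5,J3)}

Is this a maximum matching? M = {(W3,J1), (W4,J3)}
No, size 2 is not maximum

Proposed matching has size 2.
Maximum matching size for this graph: 3.

This is NOT maximum - can be improved to size 3.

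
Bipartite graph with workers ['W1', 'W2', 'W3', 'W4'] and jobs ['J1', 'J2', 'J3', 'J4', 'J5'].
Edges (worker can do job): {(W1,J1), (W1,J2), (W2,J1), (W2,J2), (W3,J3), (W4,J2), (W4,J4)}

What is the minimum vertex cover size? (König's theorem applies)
Minimum vertex cover size = 4

By König's theorem: in bipartite graphs,
min vertex cover = max matching = 4

Maximum matching has size 4, so minimum vertex cover also has size 4.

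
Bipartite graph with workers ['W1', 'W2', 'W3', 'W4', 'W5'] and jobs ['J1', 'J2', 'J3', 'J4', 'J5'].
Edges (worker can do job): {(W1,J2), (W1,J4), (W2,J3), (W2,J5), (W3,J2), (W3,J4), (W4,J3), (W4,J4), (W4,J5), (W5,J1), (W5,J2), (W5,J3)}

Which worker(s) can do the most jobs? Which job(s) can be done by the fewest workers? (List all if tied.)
Most versatile: W4, W5 (3 jobs); Least covered: J1 (1 workers)

Worker degrees (jobs they can do): W1:2, W2:2, W3:2, W4:3, W5:3
Job degrees (workers who can do it): J1:1, J2:3, J3:3, J4:3, J5:2

Maximum worker degree is 3, achieved by: W4, W5
Minimum job degree is 1, achieved by: J1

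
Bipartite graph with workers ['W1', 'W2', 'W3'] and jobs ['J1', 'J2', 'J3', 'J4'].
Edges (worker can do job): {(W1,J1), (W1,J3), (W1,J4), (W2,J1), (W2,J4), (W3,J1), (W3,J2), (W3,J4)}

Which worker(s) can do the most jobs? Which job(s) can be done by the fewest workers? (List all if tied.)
Most versatile: W1, W3 (3 jobs); Least covered: J2, J3 (1 workers)

Worker degrees (jobs they can do): W1:3, W2:2, W3:3
Job degrees (workers who can do it): J1:3, J2:1, J3:1, J4:3

Maximum worker degree is 3, achieved by: W1, W3
Minimum job degree is 1, achieved by: J2, J3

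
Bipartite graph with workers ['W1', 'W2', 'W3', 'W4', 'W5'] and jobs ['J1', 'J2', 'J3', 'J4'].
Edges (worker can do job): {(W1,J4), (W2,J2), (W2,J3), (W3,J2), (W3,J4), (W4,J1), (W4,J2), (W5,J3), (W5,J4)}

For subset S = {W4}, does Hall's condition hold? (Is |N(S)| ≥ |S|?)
Yes: |N(S)| = 2, |S| = 1

Subset S = {W4}
Neighbors N(S) = {J1, J2}

|N(S)| = 2, |S| = 1
Hall's condition: |N(S)| ≥ |S| is satisfied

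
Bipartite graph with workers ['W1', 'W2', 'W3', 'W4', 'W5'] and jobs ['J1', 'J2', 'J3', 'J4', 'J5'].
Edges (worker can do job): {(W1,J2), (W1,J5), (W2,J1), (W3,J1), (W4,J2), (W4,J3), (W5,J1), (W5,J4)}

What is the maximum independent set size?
Maximum independent set = 6

By König's theorem:
- Min vertex cover = Max matching = 4
- Max independent set = Total vertices - Min vertex cover
- Max independent set = 10 - 4 = 6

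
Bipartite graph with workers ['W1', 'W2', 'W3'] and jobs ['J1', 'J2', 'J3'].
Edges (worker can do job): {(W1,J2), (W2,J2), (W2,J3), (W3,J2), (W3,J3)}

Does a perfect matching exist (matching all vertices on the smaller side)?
No, maximum matching has size 2 < 3

Maximum matching has size 2, need 3 for perfect matching.
Unmatched workers: ['W2']
Unmatched jobs: ['J1']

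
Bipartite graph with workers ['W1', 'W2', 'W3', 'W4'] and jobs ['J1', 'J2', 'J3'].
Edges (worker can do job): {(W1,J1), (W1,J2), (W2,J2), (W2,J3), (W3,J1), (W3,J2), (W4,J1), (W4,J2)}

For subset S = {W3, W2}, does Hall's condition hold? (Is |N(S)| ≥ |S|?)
Yes: |N(S)| = 3, |S| = 2

Subset S = {W3, W2}
Neighbors N(S) = {J1, J2, J3}

|N(S)| = 3, |S| = 2
Hall's condition: |N(S)| ≥ |S| is satisfied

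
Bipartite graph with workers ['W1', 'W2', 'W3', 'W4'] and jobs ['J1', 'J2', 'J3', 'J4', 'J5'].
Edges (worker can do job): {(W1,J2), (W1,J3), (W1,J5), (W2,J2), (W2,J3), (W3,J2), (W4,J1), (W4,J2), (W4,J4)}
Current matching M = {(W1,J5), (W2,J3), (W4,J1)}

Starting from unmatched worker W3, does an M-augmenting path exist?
Yes: W3 → J2

An M-augmenting path alternates non-matching / matching edges, starting and ending at unmatched vertices.
Path: W3 → J2
(J2 is unmatched in M, so the path is augmenting.)
Flipping edges along this path would increase |M| from 3 to 4.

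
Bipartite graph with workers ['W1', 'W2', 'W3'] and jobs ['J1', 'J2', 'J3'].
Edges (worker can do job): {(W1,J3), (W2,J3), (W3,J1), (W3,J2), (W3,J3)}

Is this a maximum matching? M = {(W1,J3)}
No, size 1 is not maximum

Proposed matching has size 1.
Maximum matching size for this graph: 2.

This is NOT maximum - can be improved to size 2.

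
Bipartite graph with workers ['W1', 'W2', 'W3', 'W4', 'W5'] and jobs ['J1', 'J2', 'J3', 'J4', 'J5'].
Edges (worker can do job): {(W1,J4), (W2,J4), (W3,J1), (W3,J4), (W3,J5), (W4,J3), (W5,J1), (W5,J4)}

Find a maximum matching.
Matching: {(W1,J4), (W3,J5), (W4,J3), (W5,J1)}

Maximum matching (size 4):
  W1 → J4
  W3 → J5
  W4 → J3
  W5 → J1

Each worker is assigned to at most one job, and each job to at most one worker.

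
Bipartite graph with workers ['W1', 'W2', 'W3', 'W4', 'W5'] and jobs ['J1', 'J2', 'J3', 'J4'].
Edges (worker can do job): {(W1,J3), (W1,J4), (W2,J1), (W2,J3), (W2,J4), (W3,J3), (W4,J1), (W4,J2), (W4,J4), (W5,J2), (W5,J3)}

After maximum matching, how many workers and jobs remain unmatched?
Unmatched: 1 workers, 0 jobs

Maximum matching size: 4
Workers: 5 total, 4 matched, 1 unmatched
Jobs: 4 total, 4 matched, 0 unmatched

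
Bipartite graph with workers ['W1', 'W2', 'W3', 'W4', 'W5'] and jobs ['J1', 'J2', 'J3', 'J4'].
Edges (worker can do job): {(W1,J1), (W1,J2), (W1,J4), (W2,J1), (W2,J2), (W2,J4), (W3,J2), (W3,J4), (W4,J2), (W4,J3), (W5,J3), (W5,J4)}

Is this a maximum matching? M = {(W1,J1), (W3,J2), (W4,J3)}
No, size 3 is not maximum

Proposed matching has size 3.
Maximum matching size for this graph: 4.

This is NOT maximum - can be improved to size 4.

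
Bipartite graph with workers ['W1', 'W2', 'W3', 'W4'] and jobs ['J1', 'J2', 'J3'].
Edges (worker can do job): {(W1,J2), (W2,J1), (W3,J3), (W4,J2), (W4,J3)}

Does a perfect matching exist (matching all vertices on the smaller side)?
Yes, perfect matching exists (size 3)

Perfect matching: {(W2,J1), (W3,J3), (W4,J2)}
All 3 vertices on the smaller side are matched.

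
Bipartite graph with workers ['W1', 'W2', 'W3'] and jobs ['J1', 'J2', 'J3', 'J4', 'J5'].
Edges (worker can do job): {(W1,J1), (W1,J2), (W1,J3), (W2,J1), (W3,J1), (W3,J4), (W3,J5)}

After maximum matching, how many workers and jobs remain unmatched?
Unmatched: 0 workers, 2 jobs

Maximum matching size: 3
Workers: 3 total, 3 matched, 0 unmatched
Jobs: 5 total, 3 matched, 2 unmatched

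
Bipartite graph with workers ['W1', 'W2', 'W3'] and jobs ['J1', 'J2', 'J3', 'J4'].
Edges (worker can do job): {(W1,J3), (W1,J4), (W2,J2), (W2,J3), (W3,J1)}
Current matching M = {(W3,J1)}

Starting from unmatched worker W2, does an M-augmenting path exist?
Yes: W2 → J2

An M-augmenting path alternates non-matching / matching edges, starting and ending at unmatched vertices.
Path: W2 → J2
(J2 is unmatched in M, so the path is augmenting.)
Flipping edges along this path would increase |M| from 1 to 2.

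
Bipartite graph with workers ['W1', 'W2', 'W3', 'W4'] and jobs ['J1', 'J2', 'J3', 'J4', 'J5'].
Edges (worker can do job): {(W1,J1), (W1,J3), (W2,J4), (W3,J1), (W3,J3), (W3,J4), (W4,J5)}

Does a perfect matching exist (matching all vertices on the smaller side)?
Yes, perfect matching exists (size 4)

Perfect matching: {(W1,J1), (W2,J4), (W3,J3), (W4,J5)}
All 4 vertices on the smaller side are matched.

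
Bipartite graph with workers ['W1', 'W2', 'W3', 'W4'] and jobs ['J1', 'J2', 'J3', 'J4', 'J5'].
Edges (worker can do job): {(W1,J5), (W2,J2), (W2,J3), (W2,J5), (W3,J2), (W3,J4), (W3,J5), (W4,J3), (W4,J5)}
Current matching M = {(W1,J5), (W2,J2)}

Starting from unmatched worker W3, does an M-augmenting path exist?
Yes: W3 → J4

An M-augmenting path alternates non-matching / matching edges, starting and ending at unmatched vertices.
Path: W3 → J4
(J4 is unmatched in M, so the path is augmenting.)
Flipping edges along this path would increase |M| from 2 to 3.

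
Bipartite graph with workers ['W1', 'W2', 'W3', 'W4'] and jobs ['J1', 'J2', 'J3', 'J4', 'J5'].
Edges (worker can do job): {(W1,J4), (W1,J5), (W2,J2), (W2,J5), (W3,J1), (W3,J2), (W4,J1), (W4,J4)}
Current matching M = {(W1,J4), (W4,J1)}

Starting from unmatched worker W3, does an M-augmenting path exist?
Yes: W3 → J2

An M-augmenting path alternates non-matching / matching edges, starting and ending at unmatched vertices.
Path: W3 → J2
(J2 is unmatched in M, so the path is augmenting.)
Flipping edges along this path would increase |M| from 2 to 3.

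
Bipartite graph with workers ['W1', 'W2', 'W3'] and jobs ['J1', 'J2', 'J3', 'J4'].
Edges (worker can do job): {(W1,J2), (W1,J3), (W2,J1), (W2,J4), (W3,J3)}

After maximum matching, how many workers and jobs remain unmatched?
Unmatched: 0 workers, 1 jobs

Maximum matching size: 3
Workers: 3 total, 3 matched, 0 unmatched
Jobs: 4 total, 3 matched, 1 unmatched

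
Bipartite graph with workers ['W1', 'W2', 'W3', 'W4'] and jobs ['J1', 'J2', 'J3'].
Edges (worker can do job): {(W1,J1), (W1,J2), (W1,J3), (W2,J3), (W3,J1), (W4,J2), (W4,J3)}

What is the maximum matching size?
Maximum matching size = 3

Maximum matching: {(W1,J3), (W3,J1), (W4,J2)}
Size: 3

This assigns 3 workers to 3 distinct jobs.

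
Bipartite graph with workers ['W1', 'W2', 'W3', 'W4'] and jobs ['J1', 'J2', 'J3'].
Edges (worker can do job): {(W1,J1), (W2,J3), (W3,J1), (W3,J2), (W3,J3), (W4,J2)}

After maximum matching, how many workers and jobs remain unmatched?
Unmatched: 1 workers, 0 jobs

Maximum matching size: 3
Workers: 4 total, 3 matched, 1 unmatched
Jobs: 3 total, 3 matched, 0 unmatched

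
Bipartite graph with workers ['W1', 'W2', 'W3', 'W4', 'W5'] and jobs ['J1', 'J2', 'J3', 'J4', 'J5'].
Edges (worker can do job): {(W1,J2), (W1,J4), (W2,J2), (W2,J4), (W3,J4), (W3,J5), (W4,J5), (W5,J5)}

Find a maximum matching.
Matching: {(W1,J2), (W2,J4), (W3,J5)}

Maximum matching (size 3):
  W1 → J2
  W2 → J4
  W3 → J5

Each worker is assigned to at most one job, and each job to at most one worker.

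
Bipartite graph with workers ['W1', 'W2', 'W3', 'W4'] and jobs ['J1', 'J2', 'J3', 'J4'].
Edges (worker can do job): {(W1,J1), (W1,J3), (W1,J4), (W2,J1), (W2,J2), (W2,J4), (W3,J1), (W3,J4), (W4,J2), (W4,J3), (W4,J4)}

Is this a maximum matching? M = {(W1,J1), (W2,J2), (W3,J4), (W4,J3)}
Yes, size 4 is maximum

Proposed matching has size 4.
Maximum matching size for this graph: 4.

This is a maximum matching.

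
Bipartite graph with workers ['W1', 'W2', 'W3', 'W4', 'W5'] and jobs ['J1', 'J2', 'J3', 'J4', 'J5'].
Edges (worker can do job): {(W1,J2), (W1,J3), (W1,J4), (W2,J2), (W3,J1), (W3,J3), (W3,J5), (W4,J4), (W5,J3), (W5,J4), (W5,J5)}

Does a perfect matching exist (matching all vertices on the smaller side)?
Yes, perfect matching exists (size 5)

Perfect matching: {(W1,J3), (W2,J2), (W3,J1), (W4,J4), (W5,J5)}
All 5 vertices on the smaller side are matched.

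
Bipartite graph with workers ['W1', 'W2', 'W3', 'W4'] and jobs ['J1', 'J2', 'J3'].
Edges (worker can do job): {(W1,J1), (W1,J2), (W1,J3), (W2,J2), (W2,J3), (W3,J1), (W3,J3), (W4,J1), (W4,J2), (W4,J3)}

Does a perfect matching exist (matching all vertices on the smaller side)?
Yes, perfect matching exists (size 3)

Perfect matching: {(W1,J2), (W3,J1), (W4,J3)}
All 3 vertices on the smaller side are matched.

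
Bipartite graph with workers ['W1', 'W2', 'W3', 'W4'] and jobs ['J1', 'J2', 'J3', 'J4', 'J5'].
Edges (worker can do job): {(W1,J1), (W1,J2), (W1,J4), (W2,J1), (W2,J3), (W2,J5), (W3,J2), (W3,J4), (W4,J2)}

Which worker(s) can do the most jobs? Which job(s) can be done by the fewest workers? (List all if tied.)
Most versatile: W1, W2 (3 jobs); Least covered: J3, J5 (1 workers)

Worker degrees (jobs they can do): W1:3, W2:3, W3:2, W4:1
Job degrees (workers who can do it): J1:2, J2:3, J3:1, J4:2, J5:1

Maximum worker degree is 3, achieved by: W1, W2
Minimum job degree is 1, achieved by: J3, J5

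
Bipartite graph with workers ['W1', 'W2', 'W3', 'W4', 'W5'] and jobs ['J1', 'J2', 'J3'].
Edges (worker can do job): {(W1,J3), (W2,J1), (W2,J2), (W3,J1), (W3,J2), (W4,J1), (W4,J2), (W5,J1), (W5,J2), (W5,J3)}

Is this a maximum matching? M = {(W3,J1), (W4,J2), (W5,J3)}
Yes, size 3 is maximum

Proposed matching has size 3.
Maximum matching size for this graph: 3.

This is a maximum matching.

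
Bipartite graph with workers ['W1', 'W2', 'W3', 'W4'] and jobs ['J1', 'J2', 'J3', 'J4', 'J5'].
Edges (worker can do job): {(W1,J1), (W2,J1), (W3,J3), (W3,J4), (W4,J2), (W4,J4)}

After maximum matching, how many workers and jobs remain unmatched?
Unmatched: 1 workers, 2 jobs

Maximum matching size: 3
Workers: 4 total, 3 matched, 1 unmatched
Jobs: 5 total, 3 matched, 2 unmatched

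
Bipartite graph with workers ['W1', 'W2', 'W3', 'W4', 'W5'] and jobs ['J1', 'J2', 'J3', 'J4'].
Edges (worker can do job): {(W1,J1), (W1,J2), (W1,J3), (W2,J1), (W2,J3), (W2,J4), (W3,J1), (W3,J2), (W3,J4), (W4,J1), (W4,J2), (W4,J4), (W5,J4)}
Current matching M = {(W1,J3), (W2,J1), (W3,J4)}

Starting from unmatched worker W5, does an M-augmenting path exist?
Yes: W5 → J4 → W3 → J1 → W2 → J3 → W1 → J2

An M-augmenting path alternates non-matching / matching edges, starting and ending at unmatched vertices.
Path: W5 → J4 → W3 → J1 → W2 → J3 → W1 → J2
(J2 is unmatched in M, so the path is augmenting.)
Flipping edges along this path would increase |M| from 3 to 4.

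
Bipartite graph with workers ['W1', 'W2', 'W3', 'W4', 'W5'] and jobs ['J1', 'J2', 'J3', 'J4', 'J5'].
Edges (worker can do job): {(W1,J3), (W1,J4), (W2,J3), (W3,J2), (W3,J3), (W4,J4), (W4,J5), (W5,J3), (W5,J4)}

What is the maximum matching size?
Maximum matching size = 4

Maximum matching: {(W1,J4), (W3,J2), (W4,J5), (W5,J3)}
Size: 4

This assigns 4 workers to 4 distinct jobs.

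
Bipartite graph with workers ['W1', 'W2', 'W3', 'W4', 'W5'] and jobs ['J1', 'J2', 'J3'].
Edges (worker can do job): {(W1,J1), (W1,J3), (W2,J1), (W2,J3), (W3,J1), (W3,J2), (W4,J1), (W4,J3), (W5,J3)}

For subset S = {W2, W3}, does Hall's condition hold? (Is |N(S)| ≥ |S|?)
Yes: |N(S)| = 3, |S| = 2

Subset S = {W2, W3}
Neighbors N(S) = {J1, J2, J3}

|N(S)| = 3, |S| = 2
Hall's condition: |N(S)| ≥ |S| is satisfied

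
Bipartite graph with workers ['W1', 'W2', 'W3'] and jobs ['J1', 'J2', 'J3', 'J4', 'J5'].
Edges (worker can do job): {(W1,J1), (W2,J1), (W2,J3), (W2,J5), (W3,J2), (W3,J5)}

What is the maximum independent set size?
Maximum independent set = 5

By König's theorem:
- Min vertex cover = Max matching = 3
- Max independent set = Total vertices - Min vertex cover
- Max independent set = 8 - 3 = 5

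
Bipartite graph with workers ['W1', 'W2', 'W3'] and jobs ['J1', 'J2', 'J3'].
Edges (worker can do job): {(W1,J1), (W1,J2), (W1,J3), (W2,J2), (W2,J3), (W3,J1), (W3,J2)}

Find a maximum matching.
Matching: {(W1,J2), (W2,J3), (W3,J1)}

Maximum matching (size 3):
  W1 → J2
  W2 → J3
  W3 → J1

Each worker is assigned to at most one job, and each job to at most one worker.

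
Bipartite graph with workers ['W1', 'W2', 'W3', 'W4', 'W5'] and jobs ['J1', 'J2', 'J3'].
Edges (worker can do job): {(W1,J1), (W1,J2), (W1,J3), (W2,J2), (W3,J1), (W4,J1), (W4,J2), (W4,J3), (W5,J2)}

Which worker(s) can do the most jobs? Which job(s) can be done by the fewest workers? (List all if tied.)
Most versatile: W1, W4 (3 jobs); Least covered: J3 (2 workers)

Worker degrees (jobs they can do): W1:3, W2:1, W3:1, W4:3, W5:1
Job degrees (workers who can do it): J1:3, J2:4, J3:2

Maximum worker degree is 3, achieved by: W1, W4
Minimum job degree is 2, achieved by: J3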